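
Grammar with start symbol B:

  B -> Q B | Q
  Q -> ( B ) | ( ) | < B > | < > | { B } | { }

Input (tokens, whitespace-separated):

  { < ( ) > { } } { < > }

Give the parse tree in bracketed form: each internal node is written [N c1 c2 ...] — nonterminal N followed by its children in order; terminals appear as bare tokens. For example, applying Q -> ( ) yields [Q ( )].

B
Q B
{ B } B
{ Q B } B
{ < B > B } B
{ < Q > B } B
{ < ( ) > B } B
{ < ( ) > Q } B
{ < ( ) > { } } B
{ < ( ) > { } } Q
{ < ( ) > { } } { B }
{ < ( ) > { } } { Q }
{ < ( ) > { } } { < > }

[B [Q { [B [Q < [B [Q ( )]] >] [B [Q { }]]] }] [B [Q { [B [Q < >]] }]]]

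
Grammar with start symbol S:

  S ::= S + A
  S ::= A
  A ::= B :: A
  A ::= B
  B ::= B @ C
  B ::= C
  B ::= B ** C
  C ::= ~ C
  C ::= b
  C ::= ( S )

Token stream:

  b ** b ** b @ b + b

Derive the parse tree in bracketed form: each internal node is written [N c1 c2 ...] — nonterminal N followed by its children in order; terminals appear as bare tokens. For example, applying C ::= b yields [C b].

S
S + A
A + A
B + A
B @ C + A
B ** C @ C + A
B ** C ** C @ C + A
C ** C ** C @ C + A
b ** C ** C @ C + A
b ** b ** C @ C + A
b ** b ** b @ C + A
b ** b ** b @ b + A
b ** b ** b @ b + B
b ** b ** b @ b + C
b ** b ** b @ b + b

[S [S [A [B [B [B [B [C b]] ** [C b]] ** [C b]] @ [C b]]]] + [A [B [C b]]]]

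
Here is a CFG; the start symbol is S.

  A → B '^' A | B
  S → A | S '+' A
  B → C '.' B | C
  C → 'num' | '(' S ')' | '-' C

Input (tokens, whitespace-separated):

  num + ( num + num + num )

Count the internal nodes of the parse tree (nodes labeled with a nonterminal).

[S [S [A [B [C num]]]] + [A [B [C ( [S [S [S [A [B [C num]]]] + [A [B [C num]]]] + [A [B [C num]]]] )]]]]

20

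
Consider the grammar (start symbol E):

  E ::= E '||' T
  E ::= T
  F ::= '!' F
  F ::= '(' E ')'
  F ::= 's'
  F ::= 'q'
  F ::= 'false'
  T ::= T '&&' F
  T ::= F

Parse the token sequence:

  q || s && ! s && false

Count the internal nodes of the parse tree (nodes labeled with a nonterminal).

11

[E [E [T [F q]]] || [T [T [T [F s]] && [F ! [F s]]] && [F false]]]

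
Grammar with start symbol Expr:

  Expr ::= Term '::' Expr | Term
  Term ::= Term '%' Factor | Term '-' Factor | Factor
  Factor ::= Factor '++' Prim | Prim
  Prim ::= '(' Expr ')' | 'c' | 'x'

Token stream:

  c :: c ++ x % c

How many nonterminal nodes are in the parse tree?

[Expr [Term [Factor [Prim c]]] :: [Expr [Term [Term [Factor [Factor [Prim c]] ++ [Prim x]]] % [Factor [Prim c]]]]]

13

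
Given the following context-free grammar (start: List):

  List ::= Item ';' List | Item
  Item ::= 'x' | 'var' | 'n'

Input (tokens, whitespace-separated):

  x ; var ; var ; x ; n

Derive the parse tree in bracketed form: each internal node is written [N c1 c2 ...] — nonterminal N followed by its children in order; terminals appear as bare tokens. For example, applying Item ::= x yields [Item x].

[List [Item x] ; [List [Item var] ; [List [Item var] ; [List [Item x] ; [List [Item n]]]]]]

List
Item ; List
x ; List
x ; Item ; List
x ; var ; List
x ; var ; Item ; List
x ; var ; var ; List
x ; var ; var ; Item ; List
x ; var ; var ; x ; List
x ; var ; var ; x ; Item
x ; var ; var ; x ; n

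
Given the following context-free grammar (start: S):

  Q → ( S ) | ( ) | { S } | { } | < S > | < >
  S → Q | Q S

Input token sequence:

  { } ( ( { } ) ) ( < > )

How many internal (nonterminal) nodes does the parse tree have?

12

[S [Q { }] [S [Q ( [S [Q ( [S [Q { }]] )]] )] [S [Q ( [S [Q < >]] )]]]]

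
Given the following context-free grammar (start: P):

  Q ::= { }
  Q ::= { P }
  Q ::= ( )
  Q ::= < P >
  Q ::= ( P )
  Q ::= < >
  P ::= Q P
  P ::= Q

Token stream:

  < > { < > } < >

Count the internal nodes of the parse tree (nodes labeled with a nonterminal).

[P [Q < >] [P [Q { [P [Q < >]] }] [P [Q < >]]]]

8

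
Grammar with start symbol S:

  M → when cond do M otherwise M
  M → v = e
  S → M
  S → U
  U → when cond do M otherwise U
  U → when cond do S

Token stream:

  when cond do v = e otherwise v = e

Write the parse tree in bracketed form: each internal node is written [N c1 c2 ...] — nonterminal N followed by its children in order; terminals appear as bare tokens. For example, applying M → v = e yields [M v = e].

S
M
when cond do M otherwise M
when cond do v = e otherwise M
when cond do v = e otherwise v = e

[S [M when cond do [M v = e] otherwise [M v = e]]]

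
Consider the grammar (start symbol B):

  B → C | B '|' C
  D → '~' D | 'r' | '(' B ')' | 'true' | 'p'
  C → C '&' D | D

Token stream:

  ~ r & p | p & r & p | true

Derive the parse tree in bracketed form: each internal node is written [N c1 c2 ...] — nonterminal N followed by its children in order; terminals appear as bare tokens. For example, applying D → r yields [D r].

[B [B [B [C [C [D ~ [D r]]] & [D p]]] | [C [C [C [D p]] & [D r]] & [D p]]] | [C [D true]]]

B
B | C
B | C | C
C | C | C
C & D | C | C
D & D | C | C
~ D & D | C | C
~ r & D | C | C
~ r & p | C | C
~ r & p | C & D | C
~ r & p | C & D & D | C
~ r & p | D & D & D | C
~ r & p | p & D & D | C
~ r & p | p & r & D | C
~ r & p | p & r & p | C
~ r & p | p & r & p | D
~ r & p | p & r & p | true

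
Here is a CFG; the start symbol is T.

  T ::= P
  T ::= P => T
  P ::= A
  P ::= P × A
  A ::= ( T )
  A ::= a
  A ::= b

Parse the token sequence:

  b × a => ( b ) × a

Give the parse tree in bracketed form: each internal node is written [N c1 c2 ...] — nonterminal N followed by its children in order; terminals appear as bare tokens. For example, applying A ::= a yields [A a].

T
P => T
P × A => T
A × A => T
b × A => T
b × a => T
b × a => P
b × a => P × A
b × a => A × A
b × a => ( T ) × A
b × a => ( P ) × A
b × a => ( A ) × A
b × a => ( b ) × A
b × a => ( b ) × a

[T [P [P [A b]] × [A a]] => [T [P [P [A ( [T [P [A b]]] )]] × [A a]]]]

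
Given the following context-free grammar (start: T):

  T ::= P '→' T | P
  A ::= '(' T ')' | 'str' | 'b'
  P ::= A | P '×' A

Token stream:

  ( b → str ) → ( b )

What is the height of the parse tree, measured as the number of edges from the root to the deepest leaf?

7

[T [P [A ( [T [P [A b]] → [T [P [A str]]]] )]] → [T [P [A ( [T [P [A b]]] )]]]]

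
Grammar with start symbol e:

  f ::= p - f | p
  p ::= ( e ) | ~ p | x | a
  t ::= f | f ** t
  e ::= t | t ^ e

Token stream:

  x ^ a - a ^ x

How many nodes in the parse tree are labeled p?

[e [t [f [p x]]] ^ [e [t [f [p a] - [f [p a]]]] ^ [e [t [f [p x]]]]]]

4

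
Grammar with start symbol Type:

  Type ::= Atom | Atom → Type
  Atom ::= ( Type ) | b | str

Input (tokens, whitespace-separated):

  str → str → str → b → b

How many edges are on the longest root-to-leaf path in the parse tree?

[Type [Atom str] → [Type [Atom str] → [Type [Atom str] → [Type [Atom b] → [Type [Atom b]]]]]]

6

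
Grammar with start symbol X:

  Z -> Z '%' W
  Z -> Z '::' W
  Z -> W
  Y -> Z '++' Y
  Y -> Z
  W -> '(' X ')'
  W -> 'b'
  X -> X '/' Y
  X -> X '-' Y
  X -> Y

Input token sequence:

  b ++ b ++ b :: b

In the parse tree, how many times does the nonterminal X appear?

[X [Y [Z [W b]] ++ [Y [Z [W b]] ++ [Y [Z [Z [W b]] :: [W b]]]]]]

1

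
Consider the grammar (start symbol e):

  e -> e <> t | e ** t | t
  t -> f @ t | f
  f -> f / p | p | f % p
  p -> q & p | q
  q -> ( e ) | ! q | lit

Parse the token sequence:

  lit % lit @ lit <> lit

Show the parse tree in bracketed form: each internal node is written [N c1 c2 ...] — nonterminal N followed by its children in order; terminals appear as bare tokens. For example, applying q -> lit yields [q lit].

[e [e [t [f [f [p [q lit]]] % [p [q lit]]] @ [t [f [p [q lit]]]]]] <> [t [f [p [q lit]]]]]

e
e <> t
t <> t
f @ t <> t
f % p @ t <> t
p % p @ t <> t
q % p @ t <> t
lit % p @ t <> t
lit % q @ t <> t
lit % lit @ t <> t
lit % lit @ f <> t
lit % lit @ p <> t
lit % lit @ q <> t
lit % lit @ lit <> t
lit % lit @ lit <> f
lit % lit @ lit <> p
lit % lit @ lit <> q
lit % lit @ lit <> lit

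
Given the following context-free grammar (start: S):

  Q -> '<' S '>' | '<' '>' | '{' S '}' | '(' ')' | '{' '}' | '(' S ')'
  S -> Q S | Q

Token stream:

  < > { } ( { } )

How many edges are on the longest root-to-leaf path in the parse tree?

6

[S [Q < >] [S [Q { }] [S [Q ( [S [Q { }]] )]]]]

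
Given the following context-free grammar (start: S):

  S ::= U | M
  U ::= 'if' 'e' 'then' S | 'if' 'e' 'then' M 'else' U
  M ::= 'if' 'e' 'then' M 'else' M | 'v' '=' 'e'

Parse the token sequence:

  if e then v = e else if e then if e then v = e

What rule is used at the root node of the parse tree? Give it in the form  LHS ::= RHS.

S ::= U

[S [U if e then [M v = e] else [U if e then [S [U if e then [S [M v = e]]]]]]]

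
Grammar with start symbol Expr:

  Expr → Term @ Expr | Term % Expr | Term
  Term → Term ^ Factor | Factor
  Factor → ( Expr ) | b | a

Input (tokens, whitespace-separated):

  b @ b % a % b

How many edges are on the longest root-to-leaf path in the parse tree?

[Expr [Term [Factor b]] @ [Expr [Term [Factor b]] % [Expr [Term [Factor a]] % [Expr [Term [Factor b]]]]]]

6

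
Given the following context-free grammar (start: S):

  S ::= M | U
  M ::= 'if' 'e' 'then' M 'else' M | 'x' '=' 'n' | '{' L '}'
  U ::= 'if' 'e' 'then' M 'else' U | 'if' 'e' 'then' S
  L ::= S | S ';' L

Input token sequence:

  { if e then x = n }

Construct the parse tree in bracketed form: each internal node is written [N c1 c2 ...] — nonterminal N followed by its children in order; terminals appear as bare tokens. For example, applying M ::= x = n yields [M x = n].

S
M
{ L }
{ S }
{ U }
{ if e then S }
{ if e then M }
{ if e then x = n }

[S [M { [L [S [U if e then [S [M x = n]]]]] }]]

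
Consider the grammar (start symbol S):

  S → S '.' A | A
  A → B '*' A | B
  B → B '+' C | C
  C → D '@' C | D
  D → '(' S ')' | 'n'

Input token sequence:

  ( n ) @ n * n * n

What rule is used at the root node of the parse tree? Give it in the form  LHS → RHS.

[S [A [B [C [D ( [S [A [B [C [D n]]]]] )] @ [C [D n]]]] * [A [B [C [D n]]] * [A [B [C [D n]]]]]]]

S → A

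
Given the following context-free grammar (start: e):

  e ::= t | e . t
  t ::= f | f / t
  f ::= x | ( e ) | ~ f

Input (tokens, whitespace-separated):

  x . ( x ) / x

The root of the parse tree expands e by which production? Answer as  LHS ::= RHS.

[e [e [t [f x]]] . [t [f ( [e [t [f x]]] )] / [t [f x]]]]

e ::= e . t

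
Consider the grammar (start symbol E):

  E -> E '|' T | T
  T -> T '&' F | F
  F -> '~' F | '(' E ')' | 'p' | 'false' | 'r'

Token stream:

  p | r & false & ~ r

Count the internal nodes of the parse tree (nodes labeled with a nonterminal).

[E [E [T [F p]]] | [T [T [T [F r]] & [F false]] & [F ~ [F r]]]]

11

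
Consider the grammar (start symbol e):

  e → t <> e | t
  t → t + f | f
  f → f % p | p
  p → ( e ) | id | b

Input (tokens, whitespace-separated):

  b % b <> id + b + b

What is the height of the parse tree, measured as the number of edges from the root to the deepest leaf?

7

[e [t [f [f [p b]] % [p b]]] <> [e [t [t [t [f [p id]]] + [f [p b]]] + [f [p b]]]]]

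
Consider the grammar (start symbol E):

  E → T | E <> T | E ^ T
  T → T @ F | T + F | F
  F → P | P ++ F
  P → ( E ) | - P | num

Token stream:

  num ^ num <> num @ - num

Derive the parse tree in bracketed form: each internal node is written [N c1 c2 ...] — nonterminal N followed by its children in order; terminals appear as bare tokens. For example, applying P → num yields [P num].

[E [E [E [T [F [P num]]]] ^ [T [F [P num]]]] <> [T [T [F [P num]]] @ [F [P - [P num]]]]]

E
E <> T
E ^ T <> T
T ^ T <> T
F ^ T <> T
P ^ T <> T
num ^ T <> T
num ^ F <> T
num ^ P <> T
num ^ num <> T
num ^ num <> T @ F
num ^ num <> F @ F
num ^ num <> P @ F
num ^ num <> num @ F
num ^ num <> num @ P
num ^ num <> num @ - P
num ^ num <> num @ - num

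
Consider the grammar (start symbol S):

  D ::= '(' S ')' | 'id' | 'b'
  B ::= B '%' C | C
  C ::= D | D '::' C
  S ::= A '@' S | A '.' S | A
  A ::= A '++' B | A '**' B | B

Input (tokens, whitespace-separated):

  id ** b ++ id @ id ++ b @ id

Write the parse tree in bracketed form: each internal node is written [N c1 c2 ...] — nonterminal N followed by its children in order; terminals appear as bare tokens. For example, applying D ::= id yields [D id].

[S [A [A [A [B [C [D id]]]] ** [B [C [D b]]]] ++ [B [C [D id]]]] @ [S [A [A [B [C [D id]]]] ++ [B [C [D b]]]] @ [S [A [B [C [D id]]]]]]]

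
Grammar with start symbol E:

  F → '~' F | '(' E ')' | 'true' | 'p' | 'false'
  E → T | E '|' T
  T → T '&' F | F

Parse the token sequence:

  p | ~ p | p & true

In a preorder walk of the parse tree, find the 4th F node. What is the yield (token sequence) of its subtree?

p

[E [E [E [T [F p]]] | [T [F ~ [F p]]]] | [T [T [F p]] & [F true]]]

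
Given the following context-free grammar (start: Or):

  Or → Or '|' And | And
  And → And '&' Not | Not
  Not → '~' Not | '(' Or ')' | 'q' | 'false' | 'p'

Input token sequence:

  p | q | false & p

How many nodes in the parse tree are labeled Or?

[Or [Or [Or [And [Not p]]] | [And [Not q]]] | [And [And [Not false]] & [Not p]]]

3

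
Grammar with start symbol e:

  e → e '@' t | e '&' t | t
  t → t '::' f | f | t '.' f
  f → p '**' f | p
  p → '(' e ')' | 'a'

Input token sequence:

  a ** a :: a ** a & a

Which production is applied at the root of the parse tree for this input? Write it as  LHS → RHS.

[e [e [t [t [f [p a] ** [f [p a]]]] :: [f [p a] ** [f [p a]]]]] & [t [f [p a]]]]

e → e '&' t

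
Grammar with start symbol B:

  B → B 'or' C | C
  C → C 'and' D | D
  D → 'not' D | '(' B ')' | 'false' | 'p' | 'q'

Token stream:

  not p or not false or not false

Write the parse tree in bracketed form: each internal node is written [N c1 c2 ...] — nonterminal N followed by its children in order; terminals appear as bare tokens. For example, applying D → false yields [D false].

[B [B [B [C [D not [D p]]]] or [C [D not [D false]]]] or [C [D not [D false]]]]

B
B or C
B or C or C
C or C or C
D or C or C
not D or C or C
not p or C or C
not p or D or C
not p or not D or C
not p or not false or C
not p or not false or D
not p or not false or not D
not p or not false or not false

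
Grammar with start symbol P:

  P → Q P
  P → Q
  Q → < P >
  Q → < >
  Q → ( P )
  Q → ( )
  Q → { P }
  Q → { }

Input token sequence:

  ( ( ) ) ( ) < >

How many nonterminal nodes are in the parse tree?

[P [Q ( [P [Q ( )]] )] [P [Q ( )] [P [Q < >]]]]

8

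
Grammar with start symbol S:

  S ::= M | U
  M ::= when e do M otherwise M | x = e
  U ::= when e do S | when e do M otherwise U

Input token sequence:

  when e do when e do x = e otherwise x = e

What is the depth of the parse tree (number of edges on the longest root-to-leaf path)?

[S [U when e do [S [M when e do [M x = e] otherwise [M x = e]]]]]

5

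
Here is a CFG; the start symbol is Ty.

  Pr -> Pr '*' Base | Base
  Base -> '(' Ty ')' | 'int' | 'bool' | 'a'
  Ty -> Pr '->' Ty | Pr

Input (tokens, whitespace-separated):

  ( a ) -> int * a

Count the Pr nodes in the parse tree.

[Ty [Pr [Base ( [Ty [Pr [Base a]]] )]] -> [Ty [Pr [Pr [Base int]] * [Base a]]]]

4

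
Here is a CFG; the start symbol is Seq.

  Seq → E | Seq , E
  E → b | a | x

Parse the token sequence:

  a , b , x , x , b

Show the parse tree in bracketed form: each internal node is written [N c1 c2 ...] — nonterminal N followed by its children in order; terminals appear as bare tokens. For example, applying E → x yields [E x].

Seq
Seq , E
Seq , E , E
Seq , E , E , E
Seq , E , E , E , E
E , E , E , E , E
a , E , E , E , E
a , b , E , E , E
a , b , x , E , E
a , b , x , x , E
a , b , x , x , b

[Seq [Seq [Seq [Seq [Seq [E a]] , [E b]] , [E x]] , [E x]] , [E b]]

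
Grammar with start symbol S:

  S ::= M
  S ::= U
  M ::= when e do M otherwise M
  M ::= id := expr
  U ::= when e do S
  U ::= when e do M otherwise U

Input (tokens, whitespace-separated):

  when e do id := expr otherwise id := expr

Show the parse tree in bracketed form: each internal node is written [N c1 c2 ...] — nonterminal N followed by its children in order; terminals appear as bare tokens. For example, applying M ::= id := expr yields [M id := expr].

S
M
when e do M otherwise M
when e do id := expr otherwise M
when e do id := expr otherwise id := expr

[S [M when e do [M id := expr] otherwise [M id := expr]]]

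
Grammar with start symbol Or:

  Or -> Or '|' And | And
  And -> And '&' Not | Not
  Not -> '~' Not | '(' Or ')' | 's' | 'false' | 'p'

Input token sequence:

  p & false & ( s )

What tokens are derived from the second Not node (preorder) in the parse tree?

[Or [And [And [And [Not p]] & [Not false]] & [Not ( [Or [And [Not s]]] )]]]

false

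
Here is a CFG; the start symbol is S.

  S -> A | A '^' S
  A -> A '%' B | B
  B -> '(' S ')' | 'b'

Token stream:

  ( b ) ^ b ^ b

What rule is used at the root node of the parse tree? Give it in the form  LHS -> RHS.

S -> A '^' S

[S [A [B ( [S [A [B b]]] )]] ^ [S [A [B b]] ^ [S [A [B b]]]]]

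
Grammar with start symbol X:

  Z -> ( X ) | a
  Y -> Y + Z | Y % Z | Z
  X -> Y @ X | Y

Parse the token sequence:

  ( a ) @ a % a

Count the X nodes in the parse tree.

[X [Y [Z ( [X [Y [Z a]]] )]] @ [X [Y [Y [Z a]] % [Z a]]]]

3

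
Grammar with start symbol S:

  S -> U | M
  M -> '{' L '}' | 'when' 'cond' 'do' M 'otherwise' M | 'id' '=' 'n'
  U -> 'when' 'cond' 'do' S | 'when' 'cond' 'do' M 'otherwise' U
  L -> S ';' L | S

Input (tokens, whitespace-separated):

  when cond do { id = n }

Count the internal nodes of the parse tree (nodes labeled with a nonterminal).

[S [U when cond do [S [M { [L [S [M id = n]]] }]]]]

7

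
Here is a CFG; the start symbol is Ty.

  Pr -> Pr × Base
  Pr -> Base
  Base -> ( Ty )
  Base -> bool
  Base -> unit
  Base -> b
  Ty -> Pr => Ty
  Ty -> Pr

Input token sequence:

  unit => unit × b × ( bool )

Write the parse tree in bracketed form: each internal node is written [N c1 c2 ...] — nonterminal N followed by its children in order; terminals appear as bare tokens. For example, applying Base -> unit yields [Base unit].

Ty
Pr => Ty
Base => Ty
unit => Ty
unit => Pr
unit => Pr × Base
unit => Pr × Base × Base
unit => Base × Base × Base
unit => unit × Base × Base
unit => unit × b × Base
unit => unit × b × ( Ty )
unit => unit × b × ( Pr )
unit => unit × b × ( Base )
unit => unit × b × ( bool )

[Ty [Pr [Base unit]] => [Ty [Pr [Pr [Pr [Base unit]] × [Base b]] × [Base ( [Ty [Pr [Base bool]]] )]]]]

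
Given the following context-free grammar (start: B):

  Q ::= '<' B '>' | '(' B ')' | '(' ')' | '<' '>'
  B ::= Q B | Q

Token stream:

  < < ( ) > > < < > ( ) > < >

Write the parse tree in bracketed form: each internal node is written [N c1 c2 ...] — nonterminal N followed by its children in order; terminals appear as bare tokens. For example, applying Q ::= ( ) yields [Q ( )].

B
Q B
< B > B
< Q > B
< < B > > B
< < Q > > B
< < ( ) > > B
< < ( ) > > Q B
< < ( ) > > < B > B
< < ( ) > > < Q B > B
< < ( ) > > < < > B > B
< < ( ) > > < < > Q > B
< < ( ) > > < < > ( ) > B
< < ( ) > > < < > ( ) > Q
< < ( ) > > < < > ( ) > < >

[B [Q < [B [Q < [B [Q ( )]] >]] >] [B [Q < [B [Q < >] [B [Q ( )]]] >] [B [Q < >]]]]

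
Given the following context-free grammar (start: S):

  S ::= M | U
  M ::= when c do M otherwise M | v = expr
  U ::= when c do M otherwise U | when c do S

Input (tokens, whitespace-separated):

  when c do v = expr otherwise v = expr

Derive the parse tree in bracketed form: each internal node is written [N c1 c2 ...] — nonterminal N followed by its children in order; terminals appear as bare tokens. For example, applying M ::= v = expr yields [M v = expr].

[S [M when c do [M v = expr] otherwise [M v = expr]]]

S
M
when c do M otherwise M
when c do v = expr otherwise M
when c do v = expr otherwise v = expr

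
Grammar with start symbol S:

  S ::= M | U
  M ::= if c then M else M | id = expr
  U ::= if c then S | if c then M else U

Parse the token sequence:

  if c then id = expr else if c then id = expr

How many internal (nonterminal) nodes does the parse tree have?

[S [U if c then [M id = expr] else [U if c then [S [M id = expr]]]]]

6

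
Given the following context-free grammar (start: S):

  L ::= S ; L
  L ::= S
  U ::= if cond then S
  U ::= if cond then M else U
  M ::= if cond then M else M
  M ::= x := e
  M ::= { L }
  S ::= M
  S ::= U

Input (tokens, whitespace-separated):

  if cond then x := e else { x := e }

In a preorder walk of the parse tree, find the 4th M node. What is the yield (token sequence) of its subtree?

x := e

[S [M if cond then [M x := e] else [M { [L [S [M x := e]]] }]]]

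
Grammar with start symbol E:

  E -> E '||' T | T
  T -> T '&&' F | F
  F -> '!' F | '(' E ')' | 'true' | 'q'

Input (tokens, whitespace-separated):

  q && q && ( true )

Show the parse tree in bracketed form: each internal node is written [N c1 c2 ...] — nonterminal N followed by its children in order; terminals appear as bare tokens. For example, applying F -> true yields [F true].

E
T
T && F
T && F && F
F && F && F
q && F && F
q && q && F
q && q && ( E )
q && q && ( T )
q && q && ( F )
q && q && ( true )

[E [T [T [T [F q]] && [F q]] && [F ( [E [T [F true]]] )]]]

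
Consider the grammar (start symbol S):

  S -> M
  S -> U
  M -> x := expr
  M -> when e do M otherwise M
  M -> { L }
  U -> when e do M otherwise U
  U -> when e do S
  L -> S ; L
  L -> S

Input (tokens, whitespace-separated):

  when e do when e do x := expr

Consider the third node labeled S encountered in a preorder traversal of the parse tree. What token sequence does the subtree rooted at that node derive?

x := expr

[S [U when e do [S [U when e do [S [M x := expr]]]]]]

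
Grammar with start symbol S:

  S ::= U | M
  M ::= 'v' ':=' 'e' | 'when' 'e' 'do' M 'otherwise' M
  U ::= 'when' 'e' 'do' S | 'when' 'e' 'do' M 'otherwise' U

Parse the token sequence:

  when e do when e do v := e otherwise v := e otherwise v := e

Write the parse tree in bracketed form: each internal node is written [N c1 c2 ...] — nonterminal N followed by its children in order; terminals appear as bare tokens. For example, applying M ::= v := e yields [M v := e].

[S [M when e do [M when e do [M v := e] otherwise [M v := e]] otherwise [M v := e]]]

S
M
when e do M otherwise M
when e do when e do M otherwise M otherwise M
when e do when e do v := e otherwise M otherwise M
when e do when e do v := e otherwise v := e otherwise M
when e do when e do v := e otherwise v := e otherwise v := e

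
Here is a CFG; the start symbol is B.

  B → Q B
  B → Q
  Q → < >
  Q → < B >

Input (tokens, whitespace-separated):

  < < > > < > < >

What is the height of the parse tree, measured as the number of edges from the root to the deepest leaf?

4

[B [Q < [B [Q < >]] >] [B [Q < >] [B [Q < >]]]]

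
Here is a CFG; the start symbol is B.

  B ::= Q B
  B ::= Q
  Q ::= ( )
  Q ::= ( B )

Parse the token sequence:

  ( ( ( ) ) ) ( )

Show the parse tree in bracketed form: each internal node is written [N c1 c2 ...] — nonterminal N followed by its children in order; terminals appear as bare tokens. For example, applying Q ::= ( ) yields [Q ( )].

[B [Q ( [B [Q ( [B [Q ( )]] )]] )] [B [Q ( )]]]

B
Q B
( B ) B
( Q ) B
( ( B ) ) B
( ( Q ) ) B
( ( ( ) ) ) B
( ( ( ) ) ) Q
( ( ( ) ) ) ( )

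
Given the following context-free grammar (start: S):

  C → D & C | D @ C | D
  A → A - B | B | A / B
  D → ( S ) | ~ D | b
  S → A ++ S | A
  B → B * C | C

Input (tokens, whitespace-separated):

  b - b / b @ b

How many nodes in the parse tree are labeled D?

4

[S [A [A [A [B [C [D b]]]] - [B [C [D b]]]] / [B [C [D b] @ [C [D b]]]]]]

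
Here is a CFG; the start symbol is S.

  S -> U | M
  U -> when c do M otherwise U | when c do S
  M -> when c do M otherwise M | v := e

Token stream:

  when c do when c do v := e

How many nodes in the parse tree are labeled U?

2

[S [U when c do [S [U when c do [S [M v := e]]]]]]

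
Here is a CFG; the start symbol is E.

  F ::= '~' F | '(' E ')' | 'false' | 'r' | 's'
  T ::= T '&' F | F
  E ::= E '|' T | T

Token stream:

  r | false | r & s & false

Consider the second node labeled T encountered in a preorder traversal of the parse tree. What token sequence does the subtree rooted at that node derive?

false

[E [E [E [T [F r]]] | [T [F false]]] | [T [T [T [F r]] & [F s]] & [F false]]]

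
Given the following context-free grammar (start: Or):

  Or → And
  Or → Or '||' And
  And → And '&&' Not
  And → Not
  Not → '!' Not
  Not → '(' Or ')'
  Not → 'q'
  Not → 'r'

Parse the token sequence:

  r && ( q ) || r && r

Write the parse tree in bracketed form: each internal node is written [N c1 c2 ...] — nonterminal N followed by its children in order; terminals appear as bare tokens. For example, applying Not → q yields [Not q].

[Or [Or [And [And [Not r]] && [Not ( [Or [And [Not q]]] )]]] || [And [And [Not r]] && [Not r]]]

Or
Or || And
And || And
And && Not || And
Not && Not || And
r && Not || And
r && ( Or ) || And
r && ( And ) || And
r && ( Not ) || And
r && ( q ) || And
r && ( q ) || And && Not
r && ( q ) || Not && Not
r && ( q ) || r && Not
r && ( q ) || r && r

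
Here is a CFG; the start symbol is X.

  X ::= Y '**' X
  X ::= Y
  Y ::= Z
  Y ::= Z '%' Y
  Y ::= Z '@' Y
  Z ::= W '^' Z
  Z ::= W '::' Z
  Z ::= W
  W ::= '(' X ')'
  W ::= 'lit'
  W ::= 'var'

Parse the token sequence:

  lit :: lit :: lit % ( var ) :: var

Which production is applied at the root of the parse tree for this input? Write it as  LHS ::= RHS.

X ::= Y

[X [Y [Z [W lit] :: [Z [W lit] :: [Z [W lit]]]] % [Y [Z [W ( [X [Y [Z [W var]]]] )] :: [Z [W var]]]]]]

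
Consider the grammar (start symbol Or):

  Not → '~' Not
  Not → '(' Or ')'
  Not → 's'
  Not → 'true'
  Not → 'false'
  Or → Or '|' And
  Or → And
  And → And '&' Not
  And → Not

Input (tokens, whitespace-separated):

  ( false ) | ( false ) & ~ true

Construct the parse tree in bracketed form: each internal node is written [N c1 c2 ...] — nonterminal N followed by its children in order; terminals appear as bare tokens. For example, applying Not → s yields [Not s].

Or
Or | And
And | And
Not | And
( Or ) | And
( And ) | And
( Not ) | And
( false ) | And
( false ) | And & Not
( false ) | Not & Not
( false ) | ( Or ) & Not
( false ) | ( And ) & Not
( false ) | ( Not ) & Not
( false ) | ( false ) & Not
( false ) | ( false ) & ~ Not
( false ) | ( false ) & ~ true

[Or [Or [And [Not ( [Or [And [Not false]]] )]]] | [And [And [Not ( [Or [And [Not false]]] )]] & [Not ~ [Not true]]]]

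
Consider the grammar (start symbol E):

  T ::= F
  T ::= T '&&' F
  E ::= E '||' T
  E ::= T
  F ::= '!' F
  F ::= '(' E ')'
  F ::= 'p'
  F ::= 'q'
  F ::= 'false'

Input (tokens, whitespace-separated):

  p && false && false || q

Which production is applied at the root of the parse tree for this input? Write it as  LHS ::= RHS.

[E [E [T [T [T [F p]] && [F false]] && [F false]]] || [T [F q]]]

E ::= E '||' T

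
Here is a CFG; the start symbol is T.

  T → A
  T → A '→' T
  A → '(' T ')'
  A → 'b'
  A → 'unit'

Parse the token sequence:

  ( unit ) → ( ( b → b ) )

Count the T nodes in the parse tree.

[T [A ( [T [A unit]] )] → [T [A ( [T [A ( [T [A b] → [T [A b]]] )]] )]]]

6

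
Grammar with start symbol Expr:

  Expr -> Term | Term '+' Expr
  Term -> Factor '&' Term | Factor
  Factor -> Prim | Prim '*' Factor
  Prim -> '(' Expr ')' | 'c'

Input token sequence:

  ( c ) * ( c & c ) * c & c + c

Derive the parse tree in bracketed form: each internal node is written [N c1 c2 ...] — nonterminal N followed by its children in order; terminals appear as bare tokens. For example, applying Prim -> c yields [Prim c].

[Expr [Term [Factor [Prim ( [Expr [Term [Factor [Prim c]]]] )] * [Factor [Prim ( [Expr [Term [Factor [Prim c]] & [Term [Factor [Prim c]]]]] )] * [Factor [Prim c]]]] & [Term [Factor [Prim c]]]] + [Expr [Term [Factor [Prim c]]]]]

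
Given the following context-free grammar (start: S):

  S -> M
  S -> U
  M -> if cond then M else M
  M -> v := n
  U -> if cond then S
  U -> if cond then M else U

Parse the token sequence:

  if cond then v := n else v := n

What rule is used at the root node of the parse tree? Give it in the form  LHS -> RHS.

[S [M if cond then [M v := n] else [M v := n]]]

S -> M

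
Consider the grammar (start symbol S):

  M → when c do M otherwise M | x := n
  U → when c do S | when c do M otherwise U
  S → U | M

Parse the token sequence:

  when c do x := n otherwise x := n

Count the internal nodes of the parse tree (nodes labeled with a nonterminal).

[S [M when c do [M x := n] otherwise [M x := n]]]

4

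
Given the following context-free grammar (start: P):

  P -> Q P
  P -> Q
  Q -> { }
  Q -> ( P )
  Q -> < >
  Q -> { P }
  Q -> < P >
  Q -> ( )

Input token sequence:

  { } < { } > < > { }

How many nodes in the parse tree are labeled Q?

[P [Q { }] [P [Q < [P [Q { }]] >] [P [Q < >] [P [Q { }]]]]]

5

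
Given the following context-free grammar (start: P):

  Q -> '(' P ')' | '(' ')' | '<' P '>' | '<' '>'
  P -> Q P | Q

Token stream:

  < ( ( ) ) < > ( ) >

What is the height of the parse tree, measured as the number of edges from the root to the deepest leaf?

[P [Q < [P [Q ( [P [Q ( )]] )] [P [Q < >] [P [Q ( )]]]] >]]

6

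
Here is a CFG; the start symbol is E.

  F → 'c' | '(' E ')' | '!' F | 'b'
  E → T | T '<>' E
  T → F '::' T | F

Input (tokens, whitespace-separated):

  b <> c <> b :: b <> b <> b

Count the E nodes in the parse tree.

[E [T [F b]] <> [E [T [F c]] <> [E [T [F b] :: [T [F b]]] <> [E [T [F b]] <> [E [T [F b]]]]]]]

5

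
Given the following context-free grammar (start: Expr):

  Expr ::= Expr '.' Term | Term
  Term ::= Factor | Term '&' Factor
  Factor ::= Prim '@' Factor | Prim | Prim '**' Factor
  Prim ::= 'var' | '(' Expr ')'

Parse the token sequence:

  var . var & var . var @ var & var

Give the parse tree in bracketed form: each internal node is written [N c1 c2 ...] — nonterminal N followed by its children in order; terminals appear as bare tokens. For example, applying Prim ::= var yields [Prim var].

[Expr [Expr [Expr [Term [Factor [Prim var]]]] . [Term [Term [Factor [Prim var]]] & [Factor [Prim var]]]] . [Term [Term [Factor [Prim var] @ [Factor [Prim var]]]] & [Factor [Prim var]]]]

Expr
Expr . Term
Expr . Term . Term
Term . Term . Term
Factor . Term . Term
Prim . Term . Term
var . Term . Term
var . Term & Factor . Term
var . Factor & Factor . Term
var . Prim & Factor . Term
var . var & Factor . Term
var . var & Prim . Term
var . var & var . Term
var . var & var . Term & Factor
var . var & var . Factor & Factor
var . var & var . Prim @ Factor & Factor
var . var & var . var @ Factor & Factor
var . var & var . var @ Prim & Factor
var . var & var . var @ var & Factor
var . var & var . var @ var & Prim
var . var & var . var @ var & var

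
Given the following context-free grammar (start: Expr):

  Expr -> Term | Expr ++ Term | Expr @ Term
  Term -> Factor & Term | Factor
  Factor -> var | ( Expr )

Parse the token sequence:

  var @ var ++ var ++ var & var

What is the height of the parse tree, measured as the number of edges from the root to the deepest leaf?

6

[Expr [Expr [Expr [Expr [Term [Factor var]]] @ [Term [Factor var]]] ++ [Term [Factor var]]] ++ [Term [Factor var] & [Term [Factor var]]]]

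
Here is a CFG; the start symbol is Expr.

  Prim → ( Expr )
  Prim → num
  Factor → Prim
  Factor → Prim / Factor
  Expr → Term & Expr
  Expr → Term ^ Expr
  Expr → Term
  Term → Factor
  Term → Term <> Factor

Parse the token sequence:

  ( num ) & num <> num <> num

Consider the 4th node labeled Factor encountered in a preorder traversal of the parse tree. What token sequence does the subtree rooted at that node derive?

[Expr [Term [Factor [Prim ( [Expr [Term [Factor [Prim num]]]] )]]] & [Expr [Term [Term [Term [Factor [Prim num]]] <> [Factor [Prim num]]] <> [Factor [Prim num]]]]]

num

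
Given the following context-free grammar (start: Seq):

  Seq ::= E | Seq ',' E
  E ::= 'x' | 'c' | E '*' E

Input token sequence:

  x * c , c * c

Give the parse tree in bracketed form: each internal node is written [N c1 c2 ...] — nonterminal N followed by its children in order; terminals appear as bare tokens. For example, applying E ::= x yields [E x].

Seq
Seq , E
E , E
E * E , E
x * E , E
x * c , E
x * c , E * E
x * c , c * E
x * c , c * c

[Seq [Seq [E [E x] * [E c]]] , [E [E c] * [E c]]]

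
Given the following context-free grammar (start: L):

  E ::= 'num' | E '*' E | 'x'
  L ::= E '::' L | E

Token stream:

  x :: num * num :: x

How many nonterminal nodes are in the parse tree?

[L [E x] :: [L [E [E num] * [E num]] :: [L [E x]]]]

8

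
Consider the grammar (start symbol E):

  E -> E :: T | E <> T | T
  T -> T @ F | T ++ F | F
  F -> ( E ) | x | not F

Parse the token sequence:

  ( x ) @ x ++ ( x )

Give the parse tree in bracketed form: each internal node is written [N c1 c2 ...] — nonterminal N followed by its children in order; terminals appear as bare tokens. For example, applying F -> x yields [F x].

[E [T [T [T [F ( [E [T [F x]]] )]] @ [F x]] ++ [F ( [E [T [F x]]] )]]]

E
T
T ++ F
T @ F ++ F
F @ F ++ F
( E ) @ F ++ F
( T ) @ F ++ F
( F ) @ F ++ F
( x ) @ F ++ F
( x ) @ x ++ F
( x ) @ x ++ ( E )
( x ) @ x ++ ( T )
( x ) @ x ++ ( F )
( x ) @ x ++ ( x )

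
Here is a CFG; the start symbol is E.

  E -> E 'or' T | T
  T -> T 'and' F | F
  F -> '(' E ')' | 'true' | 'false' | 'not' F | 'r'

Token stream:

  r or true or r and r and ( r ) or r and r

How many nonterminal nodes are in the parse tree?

21

[E [E [E [E [T [F r]]] or [T [F true]]] or [T [T [T [F r]] and [F r]] and [F ( [E [T [F r]]] )]]] or [T [T [F r]] and [F r]]]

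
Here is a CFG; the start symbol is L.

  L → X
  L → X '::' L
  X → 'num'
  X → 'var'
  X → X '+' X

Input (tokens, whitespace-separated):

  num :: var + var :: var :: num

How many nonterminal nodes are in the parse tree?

[L [X num] :: [L [X [X var] + [X var]] :: [L [X var] :: [L [X num]]]]]

10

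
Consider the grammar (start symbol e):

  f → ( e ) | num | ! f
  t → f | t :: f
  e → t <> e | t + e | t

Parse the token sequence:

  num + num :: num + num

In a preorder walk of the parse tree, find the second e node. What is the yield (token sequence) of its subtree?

num :: num + num

[e [t [f num]] + [e [t [t [f num]] :: [f num]] + [e [t [f num]]]]]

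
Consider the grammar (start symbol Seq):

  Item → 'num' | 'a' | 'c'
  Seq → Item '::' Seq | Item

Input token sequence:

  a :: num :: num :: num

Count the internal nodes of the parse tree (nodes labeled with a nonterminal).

8

[Seq [Item a] :: [Seq [Item num] :: [Seq [Item num] :: [Seq [Item num]]]]]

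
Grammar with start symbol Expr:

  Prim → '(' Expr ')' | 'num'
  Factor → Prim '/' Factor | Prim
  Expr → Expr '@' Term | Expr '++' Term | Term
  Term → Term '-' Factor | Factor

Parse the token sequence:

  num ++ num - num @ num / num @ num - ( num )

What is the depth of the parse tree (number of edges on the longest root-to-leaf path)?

[Expr [Expr [Expr [Expr [Term [Factor [Prim num]]]] ++ [Term [Term [Factor [Prim num]]] - [Factor [Prim num]]]] @ [Term [Factor [Prim num] / [Factor [Prim num]]]]] @ [Term [Term [Factor [Prim num]]] - [Factor [Prim ( [Expr [Term [Factor [Prim num]]]] )]]]]

8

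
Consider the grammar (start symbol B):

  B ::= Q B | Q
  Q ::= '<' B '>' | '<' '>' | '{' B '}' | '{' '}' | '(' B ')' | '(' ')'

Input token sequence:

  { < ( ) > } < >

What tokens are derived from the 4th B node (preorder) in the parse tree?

< >

[B [Q { [B [Q < [B [Q ( )]] >]] }] [B [Q < >]]]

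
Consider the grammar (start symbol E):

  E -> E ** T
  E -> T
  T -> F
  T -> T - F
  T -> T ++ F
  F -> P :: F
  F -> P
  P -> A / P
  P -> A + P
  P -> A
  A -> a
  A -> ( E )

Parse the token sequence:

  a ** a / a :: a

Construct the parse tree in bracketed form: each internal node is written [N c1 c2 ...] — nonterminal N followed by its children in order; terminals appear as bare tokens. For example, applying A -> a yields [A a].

E
E ** T
T ** T
F ** T
P ** T
A ** T
a ** T
a ** F
a ** P :: F
a ** A / P :: F
a ** a / P :: F
a ** a / A :: F
a ** a / a :: F
a ** a / a :: P
a ** a / a :: A
a ** a / a :: a

[E [E [T [F [P [A a]]]]] ** [T [F [P [A a] / [P [A a]]] :: [F [P [A a]]]]]]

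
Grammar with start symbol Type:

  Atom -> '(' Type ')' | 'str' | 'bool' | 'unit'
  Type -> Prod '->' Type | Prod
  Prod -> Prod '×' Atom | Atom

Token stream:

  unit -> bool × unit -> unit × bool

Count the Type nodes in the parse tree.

3

[Type [Prod [Atom unit]] -> [Type [Prod [Prod [Atom bool]] × [Atom unit]] -> [Type [Prod [Prod [Atom unit]] × [Atom bool]]]]]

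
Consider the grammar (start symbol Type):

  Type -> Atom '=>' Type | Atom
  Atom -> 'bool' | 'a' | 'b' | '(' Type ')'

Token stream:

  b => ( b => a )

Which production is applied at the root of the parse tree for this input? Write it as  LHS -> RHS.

Type -> Atom '=>' Type

[Type [Atom b] => [Type [Atom ( [Type [Atom b] => [Type [Atom a]]] )]]]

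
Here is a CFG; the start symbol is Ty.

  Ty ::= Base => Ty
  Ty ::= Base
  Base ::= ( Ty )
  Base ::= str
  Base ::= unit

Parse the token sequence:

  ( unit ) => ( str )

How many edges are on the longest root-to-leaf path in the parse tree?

[Ty [Base ( [Ty [Base unit]] )] => [Ty [Base ( [Ty [Base str]] )]]]

5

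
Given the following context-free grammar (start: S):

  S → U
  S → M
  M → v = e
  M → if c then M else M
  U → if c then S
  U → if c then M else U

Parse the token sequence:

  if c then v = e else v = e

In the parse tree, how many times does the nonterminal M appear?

[S [M if c then [M v = e] else [M v = e]]]

3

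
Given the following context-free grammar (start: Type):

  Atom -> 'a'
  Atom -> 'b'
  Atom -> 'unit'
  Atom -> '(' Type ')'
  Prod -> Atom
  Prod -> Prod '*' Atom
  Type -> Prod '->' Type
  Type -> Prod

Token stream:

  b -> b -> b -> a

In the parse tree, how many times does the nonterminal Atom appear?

4

[Type [Prod [Atom b]] -> [Type [Prod [Atom b]] -> [Type [Prod [Atom b]] -> [Type [Prod [Atom a]]]]]]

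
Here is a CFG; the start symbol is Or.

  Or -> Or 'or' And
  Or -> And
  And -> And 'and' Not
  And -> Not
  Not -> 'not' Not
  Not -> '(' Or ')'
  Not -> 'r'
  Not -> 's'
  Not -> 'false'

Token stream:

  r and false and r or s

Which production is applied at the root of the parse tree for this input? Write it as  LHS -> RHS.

Or -> Or 'or' And

[Or [Or [And [And [And [Not r]] and [Not false]] and [Not r]]] or [And [Not s]]]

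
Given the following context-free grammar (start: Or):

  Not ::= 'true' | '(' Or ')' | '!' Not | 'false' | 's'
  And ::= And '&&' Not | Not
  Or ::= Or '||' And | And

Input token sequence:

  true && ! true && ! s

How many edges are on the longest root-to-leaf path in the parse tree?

5

[Or [And [And [And [Not true]] && [Not ! [Not true]]] && [Not ! [Not s]]]]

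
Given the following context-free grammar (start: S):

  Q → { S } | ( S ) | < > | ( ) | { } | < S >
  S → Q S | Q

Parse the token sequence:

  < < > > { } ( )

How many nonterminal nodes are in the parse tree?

[S [Q < [S [Q < >]] >] [S [Q { }] [S [Q ( )]]]]

8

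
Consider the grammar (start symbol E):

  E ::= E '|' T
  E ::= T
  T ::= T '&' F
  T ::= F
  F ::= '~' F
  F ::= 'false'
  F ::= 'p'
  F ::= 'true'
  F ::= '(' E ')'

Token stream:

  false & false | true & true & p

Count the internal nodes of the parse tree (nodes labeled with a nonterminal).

[E [E [T [T [F false]] & [F false]]] | [T [T [T [F true]] & [F true]] & [F p]]]

12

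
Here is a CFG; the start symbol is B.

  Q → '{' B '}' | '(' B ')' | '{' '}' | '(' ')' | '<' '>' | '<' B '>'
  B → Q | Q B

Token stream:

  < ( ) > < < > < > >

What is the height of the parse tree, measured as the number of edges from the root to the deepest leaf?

6

[B [Q < [B [Q ( )]] >] [B [Q < [B [Q < >] [B [Q < >]]] >]]]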